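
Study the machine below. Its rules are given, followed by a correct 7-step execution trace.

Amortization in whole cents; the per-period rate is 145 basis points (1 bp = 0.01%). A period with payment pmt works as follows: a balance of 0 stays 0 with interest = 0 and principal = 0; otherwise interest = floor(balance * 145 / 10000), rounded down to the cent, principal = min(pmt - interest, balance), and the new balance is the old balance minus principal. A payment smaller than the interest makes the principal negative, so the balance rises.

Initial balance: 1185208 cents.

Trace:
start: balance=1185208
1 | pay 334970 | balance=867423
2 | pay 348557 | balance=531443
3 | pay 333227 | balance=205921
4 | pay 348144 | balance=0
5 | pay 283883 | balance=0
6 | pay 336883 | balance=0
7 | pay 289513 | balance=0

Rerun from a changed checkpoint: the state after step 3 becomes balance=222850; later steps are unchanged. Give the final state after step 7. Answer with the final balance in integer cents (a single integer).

0

state after step 3 := balance=222850
4 | pay 348144 | balance=0
5 | pay 283883 | balance=0
6 | pay 336883 | balance=0
7 | pay 289513 | balance=0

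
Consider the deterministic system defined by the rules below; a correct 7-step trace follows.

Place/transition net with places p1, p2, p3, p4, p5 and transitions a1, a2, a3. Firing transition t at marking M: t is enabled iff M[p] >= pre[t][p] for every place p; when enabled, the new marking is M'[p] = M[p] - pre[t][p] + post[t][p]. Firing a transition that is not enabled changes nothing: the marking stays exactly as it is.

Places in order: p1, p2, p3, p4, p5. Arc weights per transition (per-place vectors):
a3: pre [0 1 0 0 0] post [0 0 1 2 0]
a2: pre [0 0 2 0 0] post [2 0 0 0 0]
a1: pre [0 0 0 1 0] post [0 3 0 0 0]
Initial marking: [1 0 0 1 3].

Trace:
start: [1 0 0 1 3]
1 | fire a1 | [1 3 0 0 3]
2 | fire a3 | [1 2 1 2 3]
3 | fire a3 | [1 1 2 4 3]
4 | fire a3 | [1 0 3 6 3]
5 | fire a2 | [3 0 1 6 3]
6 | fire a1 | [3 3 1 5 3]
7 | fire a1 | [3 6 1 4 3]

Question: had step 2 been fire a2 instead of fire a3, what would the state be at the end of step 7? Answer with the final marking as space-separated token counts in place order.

(re-executing from step 2 with the substitution; state before step 2: [1 3 0 0 3])
2 | fire a2 | [1 3 0 0 3]
3 | fire a3 | [1 2 1 2 3]
4 | fire a3 | [1 1 2 4 3]
5 | fire a2 | [3 1 0 4 3]
6 | fire a1 | [3 4 0 3 3]
7 | fire a1 | [3 7 0 2 3]

3 7 0 2 3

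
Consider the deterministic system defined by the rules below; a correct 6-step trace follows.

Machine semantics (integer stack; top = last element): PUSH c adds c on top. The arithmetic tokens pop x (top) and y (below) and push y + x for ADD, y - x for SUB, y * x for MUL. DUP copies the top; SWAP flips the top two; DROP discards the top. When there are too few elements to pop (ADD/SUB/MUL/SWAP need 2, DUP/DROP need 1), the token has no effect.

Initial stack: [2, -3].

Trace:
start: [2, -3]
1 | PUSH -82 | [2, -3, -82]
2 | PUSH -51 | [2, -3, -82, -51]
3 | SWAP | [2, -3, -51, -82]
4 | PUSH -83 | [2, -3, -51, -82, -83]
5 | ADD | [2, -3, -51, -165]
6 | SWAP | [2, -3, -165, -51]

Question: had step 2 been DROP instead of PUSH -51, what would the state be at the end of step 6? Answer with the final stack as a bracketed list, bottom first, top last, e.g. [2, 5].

(re-executing from step 2 with the substitution; state before step 2: [2, -3, -82])
2 | DROP | [2, -3]
3 | SWAP | [-3, 2]
4 | PUSH -83 | [-3, 2, -83]
5 | ADD | [-3, -81]
6 | SWAP | [-81, -3]

[-81, -3]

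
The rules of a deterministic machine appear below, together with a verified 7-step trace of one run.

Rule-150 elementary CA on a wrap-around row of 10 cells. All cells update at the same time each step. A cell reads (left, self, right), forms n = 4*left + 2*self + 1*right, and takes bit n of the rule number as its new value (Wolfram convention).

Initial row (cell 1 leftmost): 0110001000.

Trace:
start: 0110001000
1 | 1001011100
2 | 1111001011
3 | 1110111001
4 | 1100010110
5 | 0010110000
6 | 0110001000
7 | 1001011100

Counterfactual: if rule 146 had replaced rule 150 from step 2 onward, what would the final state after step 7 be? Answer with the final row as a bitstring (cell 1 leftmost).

0100000100

(re-executing steps 2..7 under rule 146; state before step 2: 1001011100)
2 | 0110001011
3 | 0001010000
4 | 0010001000
5 | 0101010100
6 | 1000000010
7 | 0100000100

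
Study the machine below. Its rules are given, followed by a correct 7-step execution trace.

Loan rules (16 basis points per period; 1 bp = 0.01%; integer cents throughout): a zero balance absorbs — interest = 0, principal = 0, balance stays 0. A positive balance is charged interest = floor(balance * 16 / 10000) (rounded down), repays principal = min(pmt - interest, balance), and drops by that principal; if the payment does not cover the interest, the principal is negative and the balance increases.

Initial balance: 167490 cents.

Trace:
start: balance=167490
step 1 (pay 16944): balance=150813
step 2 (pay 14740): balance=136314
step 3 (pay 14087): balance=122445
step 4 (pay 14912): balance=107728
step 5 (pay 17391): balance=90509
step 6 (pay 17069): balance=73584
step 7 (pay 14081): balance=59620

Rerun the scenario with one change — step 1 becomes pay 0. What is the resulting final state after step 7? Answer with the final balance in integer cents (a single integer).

76729

(re-executing from step 1 with the substitution; state before step 1: balance=167490)
step 1 (pay 0): balance=167757
step 2 (pay 14740): balance=153285
step 3 (pay 14087): balance=139443
step 4 (pay 14912): balance=124754
step 5 (pay 17391): balance=107562
step 6 (pay 17069): balance=90665
step 7 (pay 14081): balance=76729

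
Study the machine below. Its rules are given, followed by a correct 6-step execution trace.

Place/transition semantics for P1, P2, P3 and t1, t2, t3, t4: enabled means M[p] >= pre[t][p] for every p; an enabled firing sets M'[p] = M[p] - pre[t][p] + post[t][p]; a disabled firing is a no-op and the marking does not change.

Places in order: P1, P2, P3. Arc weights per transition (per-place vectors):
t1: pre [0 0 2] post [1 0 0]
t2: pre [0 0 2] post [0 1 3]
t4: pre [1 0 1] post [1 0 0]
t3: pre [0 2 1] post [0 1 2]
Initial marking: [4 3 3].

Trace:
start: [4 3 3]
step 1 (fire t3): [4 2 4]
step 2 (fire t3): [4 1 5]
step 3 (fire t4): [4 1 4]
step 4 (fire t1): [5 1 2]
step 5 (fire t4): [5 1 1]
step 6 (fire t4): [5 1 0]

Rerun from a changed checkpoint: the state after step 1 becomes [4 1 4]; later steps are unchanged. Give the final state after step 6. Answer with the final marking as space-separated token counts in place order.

state after step 1 := [4 1 4]
step 2 (fire t3): [4 1 4]
step 3 (fire t4): [4 1 3]
step 4 (fire t1): [5 1 1]
step 5 (fire t4): [5 1 0]
step 6 (fire t4): [5 1 0]

5 1 0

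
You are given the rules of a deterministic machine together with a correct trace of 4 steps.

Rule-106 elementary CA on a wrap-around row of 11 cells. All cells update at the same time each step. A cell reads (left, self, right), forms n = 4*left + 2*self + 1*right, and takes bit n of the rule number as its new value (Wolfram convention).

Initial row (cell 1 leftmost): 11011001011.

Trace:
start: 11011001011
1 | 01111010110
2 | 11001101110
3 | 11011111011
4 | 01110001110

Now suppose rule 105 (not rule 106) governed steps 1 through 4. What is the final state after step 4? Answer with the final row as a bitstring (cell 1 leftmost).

(re-executing steps 1..4 under rule 105; state before step 1: 11011001011)
1 | 01111000110
2 | 01001010110
3 | 00000101110
4 | 11110011010

11110011010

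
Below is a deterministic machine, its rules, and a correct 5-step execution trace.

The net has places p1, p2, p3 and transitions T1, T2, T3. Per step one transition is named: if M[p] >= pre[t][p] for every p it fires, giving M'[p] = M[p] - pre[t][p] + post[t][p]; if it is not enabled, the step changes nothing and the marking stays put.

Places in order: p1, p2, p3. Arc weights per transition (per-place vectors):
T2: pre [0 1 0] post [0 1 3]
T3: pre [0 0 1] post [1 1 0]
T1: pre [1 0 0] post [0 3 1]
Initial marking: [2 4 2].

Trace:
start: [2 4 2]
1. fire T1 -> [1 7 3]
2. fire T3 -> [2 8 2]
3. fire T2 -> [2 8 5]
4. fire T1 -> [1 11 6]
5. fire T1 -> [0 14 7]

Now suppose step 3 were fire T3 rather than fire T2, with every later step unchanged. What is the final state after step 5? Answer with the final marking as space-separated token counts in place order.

1 15 3

(re-executing from step 3 with the substitution; state before step 3: [2 8 2])
3. fire T3 -> [3 9 1]
4. fire T1 -> [2 12 2]
5. fire T1 -> [1 15 3]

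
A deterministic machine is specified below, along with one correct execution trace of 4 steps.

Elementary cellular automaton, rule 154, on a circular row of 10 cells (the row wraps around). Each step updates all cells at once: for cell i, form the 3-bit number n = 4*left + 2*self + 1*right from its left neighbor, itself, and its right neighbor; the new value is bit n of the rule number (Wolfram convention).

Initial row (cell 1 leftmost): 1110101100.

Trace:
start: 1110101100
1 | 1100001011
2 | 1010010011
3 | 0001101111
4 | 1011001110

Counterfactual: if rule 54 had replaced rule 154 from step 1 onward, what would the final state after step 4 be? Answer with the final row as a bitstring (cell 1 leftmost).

0000111100

(re-executing steps 1..4 under rule 54; state before step 1: 1110101100)
1 | 0001110011
2 | 1010001100
3 | 1111010011
4 | 0000111100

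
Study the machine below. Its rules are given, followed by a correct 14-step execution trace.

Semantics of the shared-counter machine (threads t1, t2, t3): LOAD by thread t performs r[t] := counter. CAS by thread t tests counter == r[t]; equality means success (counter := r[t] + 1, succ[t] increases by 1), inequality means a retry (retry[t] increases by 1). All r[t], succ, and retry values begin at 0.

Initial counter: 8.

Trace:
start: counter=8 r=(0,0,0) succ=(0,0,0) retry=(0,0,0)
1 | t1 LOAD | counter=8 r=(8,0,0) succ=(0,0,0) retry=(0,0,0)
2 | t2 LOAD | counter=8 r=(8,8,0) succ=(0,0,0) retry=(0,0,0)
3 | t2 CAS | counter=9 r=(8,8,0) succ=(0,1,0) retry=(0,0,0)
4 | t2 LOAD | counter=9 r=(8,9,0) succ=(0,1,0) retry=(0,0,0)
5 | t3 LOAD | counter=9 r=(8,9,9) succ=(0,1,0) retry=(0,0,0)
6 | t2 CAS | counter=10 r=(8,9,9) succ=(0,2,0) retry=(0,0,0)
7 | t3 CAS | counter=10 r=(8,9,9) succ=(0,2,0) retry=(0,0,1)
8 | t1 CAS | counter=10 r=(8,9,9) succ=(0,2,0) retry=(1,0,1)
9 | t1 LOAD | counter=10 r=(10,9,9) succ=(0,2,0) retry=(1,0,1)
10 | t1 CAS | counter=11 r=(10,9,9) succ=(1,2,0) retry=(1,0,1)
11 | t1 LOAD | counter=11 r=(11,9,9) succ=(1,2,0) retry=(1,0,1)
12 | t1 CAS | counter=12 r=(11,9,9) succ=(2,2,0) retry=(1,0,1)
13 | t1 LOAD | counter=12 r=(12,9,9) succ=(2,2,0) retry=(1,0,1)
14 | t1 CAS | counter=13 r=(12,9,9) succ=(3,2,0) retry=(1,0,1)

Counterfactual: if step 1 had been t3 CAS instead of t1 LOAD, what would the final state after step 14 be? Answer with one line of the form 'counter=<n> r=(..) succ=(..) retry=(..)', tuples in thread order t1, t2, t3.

counter=13 r=(12,9,9) succ=(3,2,0) retry=(1,0,2)

(re-executing from step 1 with the substitution; state before step 1: counter=8 r=(0,0,0) succ=(0,0,0) retry=(0,0,0))
1 | t3 CAS | counter=8 r=(0,0,0) succ=(0,0,0) retry=(0,0,1)
2 | t2 LOAD | counter=8 r=(0,8,0) succ=(0,0,0) retry=(0,0,1)
3 | t2 CAS | counter=9 r=(0,8,0) succ=(0,1,0) retry=(0,0,1)
4 | t2 LOAD | counter=9 r=(0,9,0) succ=(0,1,0) retry=(0,0,1)
5 | t3 LOAD | counter=9 r=(0,9,9) succ=(0,1,0) retry=(0,0,1)
6 | t2 CAS | counter=10 r=(0,9,9) succ=(0,2,0) retry=(0,0,1)
7 | t3 CAS | counter=10 r=(0,9,9) succ=(0,2,0) retry=(0,0,2)
8 | t1 CAS | counter=10 r=(0,9,9) succ=(0,2,0) retry=(1,0,2)
9 | t1 LOAD | counter=10 r=(10,9,9) succ=(0,2,0) retry=(1,0,2)
10 | t1 CAS | counter=11 r=(10,9,9) succ=(1,2,0) retry=(1,0,2)
11 | t1 LOAD | counter=11 r=(11,9,9) succ=(1,2,0) retry=(1,0,2)
12 | t1 CAS | counter=12 r=(11,9,9) succ=(2,2,0) retry=(1,0,2)
13 | t1 LOAD | counter=12 r=(12,9,9) succ=(2,2,0) retry=(1,0,2)
14 | t1 CAS | counter=13 r=(12,9,9) succ=(3,2,0) retry=(1,0,2)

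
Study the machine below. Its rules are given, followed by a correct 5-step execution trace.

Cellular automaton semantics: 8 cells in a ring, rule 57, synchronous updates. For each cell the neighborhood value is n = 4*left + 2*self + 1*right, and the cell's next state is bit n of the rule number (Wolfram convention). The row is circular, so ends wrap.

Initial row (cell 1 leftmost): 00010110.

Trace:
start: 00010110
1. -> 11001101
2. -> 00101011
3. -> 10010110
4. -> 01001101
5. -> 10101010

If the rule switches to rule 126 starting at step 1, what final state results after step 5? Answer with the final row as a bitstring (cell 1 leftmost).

(re-executing steps 1..5 under rule 126; state before step 1: 00010110)
1. -> 00111111
2. -> 11100001
3. -> 00110011
4. -> 11111111
5. -> 00000000

00000000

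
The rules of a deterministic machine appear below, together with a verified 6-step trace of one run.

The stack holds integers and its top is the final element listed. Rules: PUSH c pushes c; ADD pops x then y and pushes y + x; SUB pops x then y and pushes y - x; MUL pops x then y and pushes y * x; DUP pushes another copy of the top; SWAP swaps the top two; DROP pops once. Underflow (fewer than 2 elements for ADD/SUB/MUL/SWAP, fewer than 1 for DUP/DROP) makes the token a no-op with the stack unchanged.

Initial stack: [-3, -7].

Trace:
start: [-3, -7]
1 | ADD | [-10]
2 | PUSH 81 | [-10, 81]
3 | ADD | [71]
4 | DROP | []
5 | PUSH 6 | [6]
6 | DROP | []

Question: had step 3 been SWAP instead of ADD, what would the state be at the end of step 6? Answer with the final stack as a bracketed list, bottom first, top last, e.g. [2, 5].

(re-executing from step 3 with the substitution; state before step 3: [-10, 81])
3 | SWAP | [81, -10]
4 | DROP | [81]
5 | PUSH 6 | [81, 6]
6 | DROP | [81]

[81]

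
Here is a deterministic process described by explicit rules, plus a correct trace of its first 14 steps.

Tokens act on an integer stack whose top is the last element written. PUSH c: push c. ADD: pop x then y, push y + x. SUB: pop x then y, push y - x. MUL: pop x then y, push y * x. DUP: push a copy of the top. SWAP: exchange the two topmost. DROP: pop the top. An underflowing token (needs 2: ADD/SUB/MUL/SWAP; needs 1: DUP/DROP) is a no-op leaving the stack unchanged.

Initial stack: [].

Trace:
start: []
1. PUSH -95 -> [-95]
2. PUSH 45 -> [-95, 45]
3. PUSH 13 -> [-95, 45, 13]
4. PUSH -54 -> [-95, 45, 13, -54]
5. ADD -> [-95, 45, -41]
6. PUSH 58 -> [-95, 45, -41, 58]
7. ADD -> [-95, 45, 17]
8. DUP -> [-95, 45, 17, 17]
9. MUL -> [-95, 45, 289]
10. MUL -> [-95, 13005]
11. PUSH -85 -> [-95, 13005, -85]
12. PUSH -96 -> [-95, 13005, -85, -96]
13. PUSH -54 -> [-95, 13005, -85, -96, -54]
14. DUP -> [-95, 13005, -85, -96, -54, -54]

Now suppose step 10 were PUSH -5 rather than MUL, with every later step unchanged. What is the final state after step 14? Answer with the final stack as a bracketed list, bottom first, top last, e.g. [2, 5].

(re-executing from step 10 with the substitution; state before step 10: [-95, 45, 289])
10. PUSH -5 -> [-95, 45, 289, -5]
11. PUSH -85 -> [-95, 45, 289, -5, -85]
12. PUSH -96 -> [-95, 45, 289, -5, -85, -96]
13. PUSH -54 -> [-95, 45, 289, -5, -85, -96, -54]
14. DUP -> [-95, 45, 289, -5, -85, -96, -54, -54]

[-95, 45, 289, -5, -85, -96, -54, -54]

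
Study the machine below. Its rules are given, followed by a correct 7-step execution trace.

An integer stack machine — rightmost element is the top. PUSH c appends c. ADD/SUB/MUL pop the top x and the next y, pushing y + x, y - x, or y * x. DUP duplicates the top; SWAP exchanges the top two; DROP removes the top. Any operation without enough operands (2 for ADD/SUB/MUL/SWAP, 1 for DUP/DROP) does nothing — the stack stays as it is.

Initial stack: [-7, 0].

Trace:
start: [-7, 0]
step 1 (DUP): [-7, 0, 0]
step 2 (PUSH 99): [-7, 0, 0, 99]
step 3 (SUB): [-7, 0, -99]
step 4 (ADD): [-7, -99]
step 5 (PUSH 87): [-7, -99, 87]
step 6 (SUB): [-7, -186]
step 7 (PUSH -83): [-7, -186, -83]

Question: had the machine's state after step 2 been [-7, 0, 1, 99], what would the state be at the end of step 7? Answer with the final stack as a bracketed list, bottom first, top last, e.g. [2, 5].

[-7, -185, -83]

state after step 2 := [-7, 0, 1, 99]
step 3 (SUB): [-7, 0, -98]
step 4 (ADD): [-7, -98]
step 5 (PUSH 87): [-7, -98, 87]
step 6 (SUB): [-7, -185]
step 7 (PUSH -83): [-7, -185, -83]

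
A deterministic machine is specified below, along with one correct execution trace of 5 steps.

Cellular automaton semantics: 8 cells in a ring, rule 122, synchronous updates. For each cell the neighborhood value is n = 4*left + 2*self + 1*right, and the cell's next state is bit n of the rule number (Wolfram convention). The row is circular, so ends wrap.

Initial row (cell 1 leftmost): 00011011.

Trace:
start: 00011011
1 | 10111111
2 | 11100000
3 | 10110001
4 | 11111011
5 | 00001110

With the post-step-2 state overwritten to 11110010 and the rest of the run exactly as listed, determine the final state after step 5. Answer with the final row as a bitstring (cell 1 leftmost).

00011100

state after step 2 := 11110010
3 | 10011101
4 | 11110111
5 | 00011100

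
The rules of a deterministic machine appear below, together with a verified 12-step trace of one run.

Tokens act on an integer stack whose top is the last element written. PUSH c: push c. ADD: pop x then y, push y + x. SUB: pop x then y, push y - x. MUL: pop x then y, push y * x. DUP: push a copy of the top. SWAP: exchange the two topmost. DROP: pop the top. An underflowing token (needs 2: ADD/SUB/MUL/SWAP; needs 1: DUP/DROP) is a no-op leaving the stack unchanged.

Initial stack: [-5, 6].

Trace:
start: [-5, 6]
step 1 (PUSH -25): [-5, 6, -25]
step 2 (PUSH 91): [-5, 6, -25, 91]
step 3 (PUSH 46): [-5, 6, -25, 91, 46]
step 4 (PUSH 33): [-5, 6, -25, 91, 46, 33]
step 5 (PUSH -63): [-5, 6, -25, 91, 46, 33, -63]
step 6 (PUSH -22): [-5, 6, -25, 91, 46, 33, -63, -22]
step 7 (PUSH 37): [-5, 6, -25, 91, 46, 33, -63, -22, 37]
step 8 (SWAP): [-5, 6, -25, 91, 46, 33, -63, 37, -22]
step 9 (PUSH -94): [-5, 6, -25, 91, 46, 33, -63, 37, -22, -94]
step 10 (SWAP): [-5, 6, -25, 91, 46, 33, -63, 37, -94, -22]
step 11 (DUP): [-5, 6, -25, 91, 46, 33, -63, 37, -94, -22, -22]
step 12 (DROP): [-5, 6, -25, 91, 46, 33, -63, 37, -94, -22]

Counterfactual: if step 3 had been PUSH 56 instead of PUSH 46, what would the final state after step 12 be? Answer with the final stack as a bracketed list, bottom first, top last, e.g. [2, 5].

(re-executing from step 3 with the substitution; state before step 3: [-5, 6, -25, 91])
step 3 (PUSH 56): [-5, 6, -25, 91, 56]
step 4 (PUSH 33): [-5, 6, -25, 91, 56, 33]
step 5 (PUSH -63): [-5, 6, -25, 91, 56, 33, -63]
step 6 (PUSH -22): [-5, 6, -25, 91, 56, 33, -63, -22]
step 7 (PUSH 37): [-5, 6, -25, 91, 56, 33, -63, -22, 37]
step 8 (SWAP): [-5, 6, -25, 91, 56, 33, -63, 37, -22]
step 9 (PUSH -94): [-5, 6, -25, 91, 56, 33, -63, 37, -22, -94]
step 10 (SWAP): [-5, 6, -25, 91, 56, 33, -63, 37, -94, -22]
step 11 (DUP): [-5, 6, -25, 91, 56, 33, -63, 37, -94, -22, -22]
step 12 (DROP): [-5, 6, -25, 91, 56, 33, -63, 37, -94, -22]

[-5, 6, -25, 91, 56, 33, -63, 37, -94, -22]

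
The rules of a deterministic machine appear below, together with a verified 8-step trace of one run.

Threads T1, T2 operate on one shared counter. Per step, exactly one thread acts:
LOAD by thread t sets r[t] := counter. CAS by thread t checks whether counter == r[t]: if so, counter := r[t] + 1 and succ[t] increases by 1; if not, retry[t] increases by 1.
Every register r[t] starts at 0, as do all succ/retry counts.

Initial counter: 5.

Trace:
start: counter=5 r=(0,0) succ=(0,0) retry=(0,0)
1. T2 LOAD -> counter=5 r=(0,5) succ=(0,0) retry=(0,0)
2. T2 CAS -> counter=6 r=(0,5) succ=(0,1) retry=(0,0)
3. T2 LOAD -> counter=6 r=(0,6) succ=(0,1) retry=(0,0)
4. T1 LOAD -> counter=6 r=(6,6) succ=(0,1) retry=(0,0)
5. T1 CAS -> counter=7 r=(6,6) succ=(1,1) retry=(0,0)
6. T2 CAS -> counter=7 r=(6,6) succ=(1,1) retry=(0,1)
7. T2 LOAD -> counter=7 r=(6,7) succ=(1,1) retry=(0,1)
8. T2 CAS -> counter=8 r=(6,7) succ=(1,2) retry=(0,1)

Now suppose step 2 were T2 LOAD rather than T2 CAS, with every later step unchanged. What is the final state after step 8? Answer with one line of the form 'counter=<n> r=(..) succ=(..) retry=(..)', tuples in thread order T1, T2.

(re-executing from step 2 with the substitution; state before step 2: counter=5 r=(0,5) succ=(0,0) retry=(0,0))
2. T2 LOAD -> counter=5 r=(0,5) succ=(0,0) retry=(0,0)
3. T2 LOAD -> counter=5 r=(0,5) succ=(0,0) retry=(0,0)
4. T1 LOAD -> counter=5 r=(5,5) succ=(0,0) retry=(0,0)
5. T1 CAS -> counter=6 r=(5,5) succ=(1,0) retry=(0,0)
6. T2 CAS -> counter=6 r=(5,5) succ=(1,0) retry=(0,1)
7. T2 LOAD -> counter=6 r=(5,6) succ=(1,0) retry=(0,1)
8. T2 CAS -> counter=7 r=(5,6) succ=(1,1) retry=(0,1)

counter=7 r=(5,6) succ=(1,1) retry=(0,1)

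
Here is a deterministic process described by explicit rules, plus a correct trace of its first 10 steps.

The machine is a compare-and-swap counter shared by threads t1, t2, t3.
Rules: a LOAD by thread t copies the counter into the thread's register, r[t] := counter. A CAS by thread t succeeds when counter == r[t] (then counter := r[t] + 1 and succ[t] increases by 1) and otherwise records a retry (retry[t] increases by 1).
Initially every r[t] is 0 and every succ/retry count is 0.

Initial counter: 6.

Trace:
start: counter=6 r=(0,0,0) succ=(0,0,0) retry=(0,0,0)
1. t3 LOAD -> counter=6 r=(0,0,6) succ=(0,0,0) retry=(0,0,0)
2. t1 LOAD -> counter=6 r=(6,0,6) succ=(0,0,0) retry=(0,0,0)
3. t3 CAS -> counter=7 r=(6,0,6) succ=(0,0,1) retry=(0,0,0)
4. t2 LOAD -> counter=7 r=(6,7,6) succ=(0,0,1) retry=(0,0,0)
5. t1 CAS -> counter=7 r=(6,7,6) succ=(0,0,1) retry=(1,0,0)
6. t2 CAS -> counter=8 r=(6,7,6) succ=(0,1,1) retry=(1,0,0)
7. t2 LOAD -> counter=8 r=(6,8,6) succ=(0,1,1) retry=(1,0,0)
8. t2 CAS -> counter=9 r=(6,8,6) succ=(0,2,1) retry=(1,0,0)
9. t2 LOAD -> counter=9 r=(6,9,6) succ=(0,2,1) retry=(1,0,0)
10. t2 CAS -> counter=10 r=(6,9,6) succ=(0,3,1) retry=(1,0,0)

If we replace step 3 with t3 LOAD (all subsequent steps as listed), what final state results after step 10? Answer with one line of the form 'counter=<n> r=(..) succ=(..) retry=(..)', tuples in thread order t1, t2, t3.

counter=9 r=(6,8,6) succ=(1,2,0) retry=(0,1,0)

(re-executing from step 3 with the substitution; state before step 3: counter=6 r=(6,0,6) succ=(0,0,0) retry=(0,0,0))
3. t3 LOAD -> counter=6 r=(6,0,6) succ=(0,0,0) retry=(0,0,0)
4. t2 LOAD -> counter=6 r=(6,6,6) succ=(0,0,0) retry=(0,0,0)
5. t1 CAS -> counter=7 r=(6,6,6) succ=(1,0,0) retry=(0,0,0)
6. t2 CAS -> counter=7 r=(6,6,6) succ=(1,0,0) retry=(0,1,0)
7. t2 LOAD -> counter=7 r=(6,7,6) succ=(1,0,0) retry=(0,1,0)
8. t2 CAS -> counter=8 r=(6,7,6) succ=(1,1,0) retry=(0,1,0)
9. t2 LOAD -> counter=8 r=(6,8,6) succ=(1,1,0) retry=(0,1,0)
10. t2 CAS -> counter=9 r=(6,8,6) succ=(1,2,0) retry=(0,1,0)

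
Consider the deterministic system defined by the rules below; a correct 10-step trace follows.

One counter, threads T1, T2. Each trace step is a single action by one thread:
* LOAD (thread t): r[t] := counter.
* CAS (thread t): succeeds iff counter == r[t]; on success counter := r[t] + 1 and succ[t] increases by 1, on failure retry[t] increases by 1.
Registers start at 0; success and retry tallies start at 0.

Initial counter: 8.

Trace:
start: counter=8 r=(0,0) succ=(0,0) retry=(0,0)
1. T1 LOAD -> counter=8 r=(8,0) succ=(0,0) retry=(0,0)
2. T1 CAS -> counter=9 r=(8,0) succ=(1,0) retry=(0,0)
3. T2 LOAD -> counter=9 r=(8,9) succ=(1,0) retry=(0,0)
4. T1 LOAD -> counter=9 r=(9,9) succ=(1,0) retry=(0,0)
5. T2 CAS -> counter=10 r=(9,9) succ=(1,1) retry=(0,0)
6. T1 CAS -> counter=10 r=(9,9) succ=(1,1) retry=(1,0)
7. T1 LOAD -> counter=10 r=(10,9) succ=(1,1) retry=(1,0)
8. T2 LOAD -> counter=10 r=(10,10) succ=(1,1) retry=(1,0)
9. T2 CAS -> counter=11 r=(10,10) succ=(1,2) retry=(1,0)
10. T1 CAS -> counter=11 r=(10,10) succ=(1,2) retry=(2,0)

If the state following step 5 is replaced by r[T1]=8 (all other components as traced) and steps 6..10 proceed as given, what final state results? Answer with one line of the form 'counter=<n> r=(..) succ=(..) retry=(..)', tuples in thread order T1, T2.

counter=11 r=(10,10) succ=(1,2) retry=(2,0)

state after step 5 := counter=10 r=(8,9) succ=(1,1) retry=(0,0)
6. T1 CAS -> counter=10 r=(8,9) succ=(1,1) retry=(1,0)
7. T1 LOAD -> counter=10 r=(10,9) succ=(1,1) retry=(1,0)
8. T2 LOAD -> counter=10 r=(10,10) succ=(1,1) retry=(1,0)
9. T2 CAS -> counter=11 r=(10,10) succ=(1,2) retry=(1,0)
10. T1 CAS -> counter=11 r=(10,10) succ=(1,2) retry=(2,0)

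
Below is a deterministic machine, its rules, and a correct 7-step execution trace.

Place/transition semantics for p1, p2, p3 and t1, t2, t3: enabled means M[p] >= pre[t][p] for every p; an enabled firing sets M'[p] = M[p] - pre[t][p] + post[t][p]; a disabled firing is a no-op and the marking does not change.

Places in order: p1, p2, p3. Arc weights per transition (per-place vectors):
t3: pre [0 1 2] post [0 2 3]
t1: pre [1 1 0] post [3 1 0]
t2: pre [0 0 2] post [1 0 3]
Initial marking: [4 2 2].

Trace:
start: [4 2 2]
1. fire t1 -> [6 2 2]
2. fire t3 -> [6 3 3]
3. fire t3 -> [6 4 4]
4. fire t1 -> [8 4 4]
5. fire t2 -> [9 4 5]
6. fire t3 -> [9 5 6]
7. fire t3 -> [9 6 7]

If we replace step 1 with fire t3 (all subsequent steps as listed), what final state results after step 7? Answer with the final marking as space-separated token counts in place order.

(re-executing from step 1 with the substitution; state before step 1: [4 2 2])
1. fire t3 -> [4 3 3]
2. fire t3 -> [4 4 4]
3. fire t3 -> [4 5 5]
4. fire t1 -> [6 5 5]
5. fire t2 -> [7 5 6]
6. fire t3 -> [7 6 7]
7. fire t3 -> [7 7 8]

7 7 8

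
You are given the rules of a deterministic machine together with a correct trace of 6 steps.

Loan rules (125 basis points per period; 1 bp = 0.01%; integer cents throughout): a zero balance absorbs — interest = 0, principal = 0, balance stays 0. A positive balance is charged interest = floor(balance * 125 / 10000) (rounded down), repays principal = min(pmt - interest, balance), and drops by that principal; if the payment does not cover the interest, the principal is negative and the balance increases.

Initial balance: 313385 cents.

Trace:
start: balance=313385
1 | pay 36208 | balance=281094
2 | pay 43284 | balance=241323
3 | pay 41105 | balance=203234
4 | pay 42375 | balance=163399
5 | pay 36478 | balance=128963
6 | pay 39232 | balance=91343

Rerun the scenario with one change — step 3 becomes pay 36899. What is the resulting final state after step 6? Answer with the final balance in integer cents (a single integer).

(re-executing from step 3 with the substitution; state before step 3: balance=241323)
3 | pay 36899 | balance=207440
4 | pay 42375 | balance=167658
5 | pay 36478 | balance=133275
6 | pay 39232 | balance=95708

95708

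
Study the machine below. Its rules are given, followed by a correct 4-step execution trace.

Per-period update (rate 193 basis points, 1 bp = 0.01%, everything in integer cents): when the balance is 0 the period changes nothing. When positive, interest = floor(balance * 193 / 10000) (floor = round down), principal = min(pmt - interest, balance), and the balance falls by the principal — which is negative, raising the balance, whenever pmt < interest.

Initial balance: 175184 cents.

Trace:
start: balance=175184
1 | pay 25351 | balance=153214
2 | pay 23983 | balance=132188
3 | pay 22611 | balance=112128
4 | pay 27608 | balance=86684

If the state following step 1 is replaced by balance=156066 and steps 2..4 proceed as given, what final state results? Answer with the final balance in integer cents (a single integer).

89704

state after step 1 := balance=156066
2 | pay 23983 | balance=135095
3 | pay 22611 | balance=115091
4 | pay 27608 | balance=89704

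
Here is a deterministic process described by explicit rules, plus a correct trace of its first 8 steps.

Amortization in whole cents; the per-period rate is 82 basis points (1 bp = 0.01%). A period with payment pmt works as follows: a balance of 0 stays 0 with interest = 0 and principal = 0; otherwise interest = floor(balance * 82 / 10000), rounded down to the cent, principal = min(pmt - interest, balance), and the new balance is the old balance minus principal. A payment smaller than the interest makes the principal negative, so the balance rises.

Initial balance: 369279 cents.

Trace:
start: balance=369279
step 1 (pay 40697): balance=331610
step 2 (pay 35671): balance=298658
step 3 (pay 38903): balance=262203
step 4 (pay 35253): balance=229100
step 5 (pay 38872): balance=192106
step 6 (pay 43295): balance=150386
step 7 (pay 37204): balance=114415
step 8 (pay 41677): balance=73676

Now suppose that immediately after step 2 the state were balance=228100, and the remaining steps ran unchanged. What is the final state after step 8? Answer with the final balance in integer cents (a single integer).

0

state after step 2 := balance=228100
step 3 (pay 38903): balance=191067
step 4 (pay 35253): balance=157380
step 5 (pay 38872): balance=119798
step 6 (pay 43295): balance=77485
step 7 (pay 37204): balance=40916
step 8 (pay 41677): balance=0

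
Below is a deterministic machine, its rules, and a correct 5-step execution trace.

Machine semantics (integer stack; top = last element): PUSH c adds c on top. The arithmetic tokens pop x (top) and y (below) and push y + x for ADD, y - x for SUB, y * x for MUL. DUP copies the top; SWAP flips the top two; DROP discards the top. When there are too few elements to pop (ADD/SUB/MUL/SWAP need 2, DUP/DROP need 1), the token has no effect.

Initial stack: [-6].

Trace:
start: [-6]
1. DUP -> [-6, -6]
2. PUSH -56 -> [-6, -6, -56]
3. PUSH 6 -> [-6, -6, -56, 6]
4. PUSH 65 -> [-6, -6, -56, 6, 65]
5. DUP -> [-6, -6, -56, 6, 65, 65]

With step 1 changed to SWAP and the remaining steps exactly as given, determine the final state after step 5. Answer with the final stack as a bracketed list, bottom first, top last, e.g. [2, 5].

[-6, -56, 6, 65, 65]

(re-executing from step 1 with the substitution; state before step 1: [-6])
1. SWAP -> [-6]
2. PUSH -56 -> [-6, -56]
3. PUSH 6 -> [-6, -56, 6]
4. PUSH 65 -> [-6, -56, 6, 65]
5. DUP -> [-6, -56, 6, 65, 65]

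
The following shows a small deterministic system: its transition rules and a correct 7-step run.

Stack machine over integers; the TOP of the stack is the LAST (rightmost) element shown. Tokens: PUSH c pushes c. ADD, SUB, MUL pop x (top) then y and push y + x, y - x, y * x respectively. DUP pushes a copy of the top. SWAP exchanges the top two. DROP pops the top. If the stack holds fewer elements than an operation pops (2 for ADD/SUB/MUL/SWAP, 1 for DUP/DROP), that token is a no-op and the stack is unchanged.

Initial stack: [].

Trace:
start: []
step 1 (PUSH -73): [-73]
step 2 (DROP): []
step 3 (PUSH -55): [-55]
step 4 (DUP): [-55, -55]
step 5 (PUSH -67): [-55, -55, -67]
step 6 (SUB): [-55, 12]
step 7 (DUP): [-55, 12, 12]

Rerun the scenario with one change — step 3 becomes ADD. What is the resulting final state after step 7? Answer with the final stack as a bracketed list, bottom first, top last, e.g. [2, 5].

[-67, -67]

(re-executing from step 3 with the substitution; state before step 3: [])
step 3 (ADD): []
step 4 (DUP): []
step 5 (PUSH -67): [-67]
step 6 (SUB): [-67]
step 7 (DUP): [-67, -67]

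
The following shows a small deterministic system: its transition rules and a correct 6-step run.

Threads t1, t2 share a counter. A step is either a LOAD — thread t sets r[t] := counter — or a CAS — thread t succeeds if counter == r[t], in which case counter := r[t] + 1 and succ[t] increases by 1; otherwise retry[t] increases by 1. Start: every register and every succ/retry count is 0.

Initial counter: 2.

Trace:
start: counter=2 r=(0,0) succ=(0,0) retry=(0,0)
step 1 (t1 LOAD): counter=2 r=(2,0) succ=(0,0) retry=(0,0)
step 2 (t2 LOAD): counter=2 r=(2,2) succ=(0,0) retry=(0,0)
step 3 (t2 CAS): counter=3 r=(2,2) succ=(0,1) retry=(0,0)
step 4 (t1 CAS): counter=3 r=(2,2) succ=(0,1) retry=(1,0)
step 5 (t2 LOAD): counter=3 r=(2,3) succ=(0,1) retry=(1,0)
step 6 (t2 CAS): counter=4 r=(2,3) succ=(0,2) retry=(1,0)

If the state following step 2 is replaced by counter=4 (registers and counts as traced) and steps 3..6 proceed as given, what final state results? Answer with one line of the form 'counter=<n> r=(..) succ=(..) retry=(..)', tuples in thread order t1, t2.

counter=5 r=(2,4) succ=(0,1) retry=(1,1)

state after step 2 := counter=4 r=(2,2) succ=(0,0) retry=(0,0)
step 3 (t2 CAS): counter=4 r=(2,2) succ=(0,0) retry=(0,1)
step 4 (t1 CAS): counter=4 r=(2,2) succ=(0,0) retry=(1,1)
step 5 (t2 LOAD): counter=4 r=(2,4) succ=(0,0) retry=(1,1)
step 6 (t2 CAS): counter=5 r=(2,4) succ=(0,1) retry=(1,1)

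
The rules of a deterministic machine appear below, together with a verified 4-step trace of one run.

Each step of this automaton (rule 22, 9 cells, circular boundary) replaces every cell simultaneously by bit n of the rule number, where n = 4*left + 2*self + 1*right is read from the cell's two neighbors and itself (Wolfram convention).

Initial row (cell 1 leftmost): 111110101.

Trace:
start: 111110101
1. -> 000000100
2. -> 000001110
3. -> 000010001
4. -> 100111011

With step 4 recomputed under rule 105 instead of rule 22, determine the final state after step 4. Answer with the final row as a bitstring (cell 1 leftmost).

(re-executing step 4 under rule 105; state before step 4: 000010001)
4. -> 011000100

011000100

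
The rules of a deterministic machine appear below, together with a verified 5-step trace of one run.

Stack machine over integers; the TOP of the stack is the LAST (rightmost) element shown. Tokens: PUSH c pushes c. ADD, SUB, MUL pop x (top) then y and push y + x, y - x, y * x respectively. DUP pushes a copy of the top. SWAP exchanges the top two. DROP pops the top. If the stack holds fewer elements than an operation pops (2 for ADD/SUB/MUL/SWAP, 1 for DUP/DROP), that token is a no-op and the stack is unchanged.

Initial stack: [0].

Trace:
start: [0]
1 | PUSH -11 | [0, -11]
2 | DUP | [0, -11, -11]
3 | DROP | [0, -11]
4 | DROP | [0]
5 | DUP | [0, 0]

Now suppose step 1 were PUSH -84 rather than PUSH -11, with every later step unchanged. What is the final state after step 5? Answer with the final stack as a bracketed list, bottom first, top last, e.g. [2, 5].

(re-executing from step 1 with the substitution; state before step 1: [0])
1 | PUSH -84 | [0, -84]
2 | DUP | [0, -84, -84]
3 | DROP | [0, -84]
4 | DROP | [0]
5 | DUP | [0, 0]

[0, 0]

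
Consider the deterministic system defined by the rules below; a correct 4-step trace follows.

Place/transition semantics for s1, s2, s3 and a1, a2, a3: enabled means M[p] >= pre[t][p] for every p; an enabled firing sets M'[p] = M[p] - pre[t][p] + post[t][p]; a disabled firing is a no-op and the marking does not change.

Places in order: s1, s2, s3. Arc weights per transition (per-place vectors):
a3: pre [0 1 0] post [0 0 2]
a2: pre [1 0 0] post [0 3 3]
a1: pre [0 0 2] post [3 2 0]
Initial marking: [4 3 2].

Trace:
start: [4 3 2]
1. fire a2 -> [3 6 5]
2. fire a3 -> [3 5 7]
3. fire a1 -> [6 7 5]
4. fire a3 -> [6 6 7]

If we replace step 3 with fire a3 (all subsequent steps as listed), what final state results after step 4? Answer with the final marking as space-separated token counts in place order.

(re-executing from step 3 with the substitution; state before step 3: [3 5 7])
3. fire a3 -> [3 4 9]
4. fire a3 -> [3 3 11]

3 3 11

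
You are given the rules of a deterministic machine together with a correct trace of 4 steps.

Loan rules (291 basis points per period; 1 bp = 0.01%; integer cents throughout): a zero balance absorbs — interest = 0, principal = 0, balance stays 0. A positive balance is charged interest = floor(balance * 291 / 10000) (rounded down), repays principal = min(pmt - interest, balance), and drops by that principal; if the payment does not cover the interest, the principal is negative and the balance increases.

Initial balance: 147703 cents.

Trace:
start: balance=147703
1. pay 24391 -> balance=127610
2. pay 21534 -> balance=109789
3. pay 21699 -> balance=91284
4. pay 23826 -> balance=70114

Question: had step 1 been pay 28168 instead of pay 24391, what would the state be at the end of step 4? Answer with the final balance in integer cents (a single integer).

(re-executing from step 1 with the substitution; state before step 1: balance=147703)
1. pay 28168 -> balance=123833
2. pay 21534 -> balance=105902
3. pay 21699 -> balance=87284
4. pay 23826 -> balance=65997

65997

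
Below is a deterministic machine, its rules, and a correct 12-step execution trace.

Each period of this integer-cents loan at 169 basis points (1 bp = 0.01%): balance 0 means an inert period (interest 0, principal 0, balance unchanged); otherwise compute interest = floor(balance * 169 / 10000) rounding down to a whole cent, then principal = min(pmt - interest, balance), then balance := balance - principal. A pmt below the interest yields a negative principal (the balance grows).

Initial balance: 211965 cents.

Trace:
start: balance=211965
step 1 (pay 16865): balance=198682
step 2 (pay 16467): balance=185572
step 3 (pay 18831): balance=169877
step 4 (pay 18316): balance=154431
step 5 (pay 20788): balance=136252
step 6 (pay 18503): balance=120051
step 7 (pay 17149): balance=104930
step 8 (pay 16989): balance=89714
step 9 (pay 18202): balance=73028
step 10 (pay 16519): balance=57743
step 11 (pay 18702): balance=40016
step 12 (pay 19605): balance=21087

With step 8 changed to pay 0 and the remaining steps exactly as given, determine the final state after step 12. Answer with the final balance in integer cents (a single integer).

39254

(re-executing from step 8 with the substitution; state before step 8: balance=104930)
step 8 (pay 0): balance=106703
step 9 (pay 18202): balance=90304
step 10 (pay 16519): balance=75311
step 11 (pay 18702): balance=57881
step 12 (pay 19605): balance=39254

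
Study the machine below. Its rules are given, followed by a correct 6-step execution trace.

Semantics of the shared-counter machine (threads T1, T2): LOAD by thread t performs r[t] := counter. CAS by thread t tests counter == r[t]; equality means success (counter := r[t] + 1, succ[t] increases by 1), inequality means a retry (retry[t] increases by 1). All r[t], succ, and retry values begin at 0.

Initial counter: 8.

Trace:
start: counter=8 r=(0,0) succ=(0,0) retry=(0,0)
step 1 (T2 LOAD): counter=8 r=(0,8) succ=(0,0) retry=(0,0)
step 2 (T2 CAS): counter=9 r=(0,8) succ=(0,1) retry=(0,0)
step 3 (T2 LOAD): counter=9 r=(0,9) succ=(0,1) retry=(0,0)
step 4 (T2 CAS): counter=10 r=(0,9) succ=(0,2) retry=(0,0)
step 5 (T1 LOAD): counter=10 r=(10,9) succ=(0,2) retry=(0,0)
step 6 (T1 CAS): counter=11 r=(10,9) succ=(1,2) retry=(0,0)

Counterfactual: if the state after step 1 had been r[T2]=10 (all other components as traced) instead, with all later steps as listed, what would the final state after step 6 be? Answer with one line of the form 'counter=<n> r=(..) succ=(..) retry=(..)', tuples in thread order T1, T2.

state after step 1 := counter=8 r=(0,10) succ=(0,0) retry=(0,0)
step 2 (T2 CAS): counter=8 r=(0,10) succ=(0,0) retry=(0,1)
step 3 (T2 LOAD): counter=8 r=(0,8) succ=(0,0) retry=(0,1)
step 4 (T2 CAS): counter=9 r=(0,8) succ=(0,1) retry=(0,1)
step 5 (T1 LOAD): counter=9 r=(9,8) succ=(0,1) retry=(0,1)
step 6 (T1 CAS): counter=10 r=(9,8) succ=(1,1) retry=(0,1)

counter=10 r=(9,8) succ=(1,1) retry=(0,1)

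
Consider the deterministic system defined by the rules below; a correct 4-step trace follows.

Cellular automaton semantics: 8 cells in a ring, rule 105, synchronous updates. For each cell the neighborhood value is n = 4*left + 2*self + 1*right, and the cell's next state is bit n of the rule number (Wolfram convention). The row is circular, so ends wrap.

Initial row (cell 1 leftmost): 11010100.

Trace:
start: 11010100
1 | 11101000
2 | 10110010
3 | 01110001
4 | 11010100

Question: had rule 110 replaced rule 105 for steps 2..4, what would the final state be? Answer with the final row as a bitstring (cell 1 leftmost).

(re-executing steps 2..4 under rule 110; state before step 2: 11101000)
2 | 10111001
3 | 11101011
4 | 00111110

00111110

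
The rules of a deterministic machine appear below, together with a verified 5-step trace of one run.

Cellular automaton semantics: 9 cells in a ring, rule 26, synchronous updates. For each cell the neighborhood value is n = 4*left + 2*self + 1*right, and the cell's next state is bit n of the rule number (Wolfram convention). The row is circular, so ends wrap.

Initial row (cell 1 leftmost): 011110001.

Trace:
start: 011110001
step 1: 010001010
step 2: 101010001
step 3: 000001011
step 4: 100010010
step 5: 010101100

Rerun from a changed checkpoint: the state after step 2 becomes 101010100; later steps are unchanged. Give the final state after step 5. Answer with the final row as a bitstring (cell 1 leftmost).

010001100

state after step 2 := 101010100
step 3: 000000011
step 4: 100000110
step 5: 010001100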